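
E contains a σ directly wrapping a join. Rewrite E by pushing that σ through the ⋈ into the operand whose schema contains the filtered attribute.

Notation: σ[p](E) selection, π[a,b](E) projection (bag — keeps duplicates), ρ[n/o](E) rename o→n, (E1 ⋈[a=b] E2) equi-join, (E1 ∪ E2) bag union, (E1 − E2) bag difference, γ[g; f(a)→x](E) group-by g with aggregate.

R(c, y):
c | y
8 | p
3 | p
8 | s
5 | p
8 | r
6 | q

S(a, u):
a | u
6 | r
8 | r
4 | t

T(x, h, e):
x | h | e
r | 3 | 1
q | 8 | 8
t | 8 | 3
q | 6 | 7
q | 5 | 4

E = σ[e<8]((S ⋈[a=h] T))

σ filters on e, owned by the right side.
E' = (S ⋈[a=h] σ[e<8](T))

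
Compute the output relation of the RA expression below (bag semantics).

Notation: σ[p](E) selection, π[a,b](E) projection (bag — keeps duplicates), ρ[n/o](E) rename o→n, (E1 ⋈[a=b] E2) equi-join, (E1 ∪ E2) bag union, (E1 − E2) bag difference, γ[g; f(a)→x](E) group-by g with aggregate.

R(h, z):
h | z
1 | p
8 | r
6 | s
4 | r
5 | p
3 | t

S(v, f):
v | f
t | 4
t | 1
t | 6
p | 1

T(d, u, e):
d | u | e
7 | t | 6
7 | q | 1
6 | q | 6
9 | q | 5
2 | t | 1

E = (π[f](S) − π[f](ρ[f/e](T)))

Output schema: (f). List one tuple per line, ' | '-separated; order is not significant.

Row counts bottom-up:
  S → 4
  π[f](S) → 4
  T → 5
  ρ[f/e](T) → 5
  π[f](ρ[f/e](T)) → 5
  (π[f](S) − π[f](ρ[f/e](T))) → 1

== RESULT ==
f
4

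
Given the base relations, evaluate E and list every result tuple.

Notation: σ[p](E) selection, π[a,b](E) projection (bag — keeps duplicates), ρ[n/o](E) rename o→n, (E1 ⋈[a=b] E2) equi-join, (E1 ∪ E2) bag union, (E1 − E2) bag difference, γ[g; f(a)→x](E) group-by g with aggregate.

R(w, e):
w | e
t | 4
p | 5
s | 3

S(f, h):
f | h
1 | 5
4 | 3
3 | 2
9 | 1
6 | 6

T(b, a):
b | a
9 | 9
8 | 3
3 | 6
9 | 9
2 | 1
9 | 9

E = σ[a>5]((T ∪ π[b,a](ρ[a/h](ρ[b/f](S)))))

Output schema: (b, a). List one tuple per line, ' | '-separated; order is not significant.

Per-node cardinality:
  T → 6
  S → 5
  ρ[b/f](S) → 5
  ρ[a/h](ρ[b/f](S)) → 5
  π[b,a](ρ[a/h](ρ[b/f](S))) → 5
  (T ∪ π[b,a](ρ[a/h](ρ[b/f](S)))) → 11
  σ[a>5]((T ∪ π[b,a](ρ[a/h](ρ[b/f](S))))) → 5

== RESULT ==
b | a
3 | 6
6 | 6
9 | 9
9 | 9
9 | 9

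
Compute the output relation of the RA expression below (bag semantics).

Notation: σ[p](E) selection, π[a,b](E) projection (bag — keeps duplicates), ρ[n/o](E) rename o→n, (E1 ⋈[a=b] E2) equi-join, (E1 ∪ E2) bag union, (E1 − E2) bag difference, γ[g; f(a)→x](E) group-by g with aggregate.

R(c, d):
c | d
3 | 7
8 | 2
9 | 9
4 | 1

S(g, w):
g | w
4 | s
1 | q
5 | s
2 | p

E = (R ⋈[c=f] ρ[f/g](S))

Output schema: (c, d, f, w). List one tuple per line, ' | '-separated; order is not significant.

Row counts bottom-up:
  R → 4
  S → 4
  ρ[f/g](S) → 4
  (R ⋈[c=f] ρ[f/g](S)) → 1

== RESULT ==
c | d | f | w
4 | 1 | 4 | s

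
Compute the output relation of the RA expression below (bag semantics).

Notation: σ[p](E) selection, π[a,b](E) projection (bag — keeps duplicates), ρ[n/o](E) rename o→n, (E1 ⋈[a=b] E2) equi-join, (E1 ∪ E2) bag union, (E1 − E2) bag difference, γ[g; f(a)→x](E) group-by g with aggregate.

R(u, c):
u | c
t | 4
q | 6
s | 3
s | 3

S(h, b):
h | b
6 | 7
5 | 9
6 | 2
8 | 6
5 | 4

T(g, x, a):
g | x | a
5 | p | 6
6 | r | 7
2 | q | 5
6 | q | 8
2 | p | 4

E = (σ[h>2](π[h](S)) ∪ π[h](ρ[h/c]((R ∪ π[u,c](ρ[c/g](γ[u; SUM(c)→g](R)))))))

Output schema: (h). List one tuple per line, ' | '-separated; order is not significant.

Per-node cardinality:
  S → 5
  π[h](S) → 5
  σ[h>2](π[h](S)) → 5
  R → 4
  R → 4
  γ[u; SUM(c)→g](R) → 3
  ρ[c/g](γ[u; SUM(c)→g](R)) → 3
  π[u,c](ρ[c/g](γ[u; SUM(c)→g](R))) → 3
  (R ∪ π[u,c](ρ[c/g](γ[u; SUM(c)→g](R)))) → 7
  ρ[h/c]((R ∪ π[u,c](ρ[c/g](γ[u; SUM(c)→g](R))))) → 7
  π[h](ρ[h/c]((R ∪ π[u,c](ρ[c/g](γ[u; SUM(c)→g](R)))))) → 7
  (σ[h>2](π[h](S)) ∪ π[h](ρ[h/c]((R ∪ π[u,c](ρ[c/g](γ[u; SUM(c)→g](R))))))) → 12

== RESULT ==
h
3
3
4
4
5
5
6
6
6
6
6
8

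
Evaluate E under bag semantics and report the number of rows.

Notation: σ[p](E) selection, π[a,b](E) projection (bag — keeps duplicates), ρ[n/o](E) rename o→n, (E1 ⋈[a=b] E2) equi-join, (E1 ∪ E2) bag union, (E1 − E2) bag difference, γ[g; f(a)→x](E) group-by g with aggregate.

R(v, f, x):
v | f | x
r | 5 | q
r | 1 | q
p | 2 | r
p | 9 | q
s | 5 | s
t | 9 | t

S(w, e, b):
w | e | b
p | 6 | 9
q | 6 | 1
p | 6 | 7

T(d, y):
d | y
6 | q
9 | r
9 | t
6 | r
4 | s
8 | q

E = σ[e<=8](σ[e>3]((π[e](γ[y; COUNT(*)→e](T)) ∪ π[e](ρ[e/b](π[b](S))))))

Subexpression sizes:
  T → 6
  γ[y; COUNT(*)→e](T) → 4
  π[e](γ[y; COUNT(*)→e](T)) → 4
  S → 3
  π[b](S) → 3
  ρ[e/b](π[b](S)) → 3
  π[e](ρ[e/b](π[b](S))) → 3
  (π[e](γ[y; COUNT(*)→e](T)) ∪ π[e](ρ[e/b](π[b](S)))) → 7
  σ[e>3]((π[e](γ[y; COUNT(*)→e](T)) ∪ π[e](ρ[e/b](π[b](S))))) → 2
  σ[e<=8](σ[e>3]((π[e](γ[y; COUNT(*)→e](T)) ∪ π[e](ρ[e/b](π[b](S)))))) → 1

|E| = 1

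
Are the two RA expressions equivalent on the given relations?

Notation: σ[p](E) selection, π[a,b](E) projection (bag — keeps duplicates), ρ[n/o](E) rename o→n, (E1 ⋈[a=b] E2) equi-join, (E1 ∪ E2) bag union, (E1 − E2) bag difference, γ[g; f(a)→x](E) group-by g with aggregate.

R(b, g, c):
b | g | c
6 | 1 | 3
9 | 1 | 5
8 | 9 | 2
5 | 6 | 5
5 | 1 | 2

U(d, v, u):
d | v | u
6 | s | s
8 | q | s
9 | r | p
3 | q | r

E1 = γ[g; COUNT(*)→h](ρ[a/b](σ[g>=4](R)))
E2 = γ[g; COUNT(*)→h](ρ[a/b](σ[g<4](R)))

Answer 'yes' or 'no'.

E1 stepwise |·|:
  R → 5
  σ[g>=4](R) → 2
  ρ[a/b](σ[g>=4](R)) → 2
  γ[g; COUNT(*)→h](ρ[a/b](σ[g>=4](R))) → 2
E2 stepwise |·|:
  R → 5
  σ[g<4](R) → 3
  ρ[a/b](σ[g<4](R)) → 3
  γ[g; COUNT(*)→h](ρ[a/b](σ[g<4](R))) → 1

E1 result:
g | h
6 | 1
9 | 1
E2 result:
g | h
1 | 3
Witness: (6, 1) appears 1× in E1 but 0× in E2.

no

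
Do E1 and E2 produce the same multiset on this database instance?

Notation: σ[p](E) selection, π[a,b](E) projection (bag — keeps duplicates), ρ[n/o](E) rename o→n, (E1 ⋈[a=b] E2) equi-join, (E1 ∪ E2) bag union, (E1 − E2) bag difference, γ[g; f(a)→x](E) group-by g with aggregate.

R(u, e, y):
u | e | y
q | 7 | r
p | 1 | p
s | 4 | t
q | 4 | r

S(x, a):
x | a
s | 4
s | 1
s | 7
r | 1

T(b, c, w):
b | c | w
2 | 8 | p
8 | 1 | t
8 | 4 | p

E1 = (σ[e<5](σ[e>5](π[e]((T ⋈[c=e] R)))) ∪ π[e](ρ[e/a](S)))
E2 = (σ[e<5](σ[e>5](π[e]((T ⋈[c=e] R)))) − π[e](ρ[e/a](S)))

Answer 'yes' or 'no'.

E1 row counts bottom-up:
  T → 3
  R → 4
  (T ⋈[c=e] R) → 3
  π[e]((T ⋈[c=e] R)) → 3
  σ[e>5](π[e]((T ⋈[c=e] R))) → 0
  σ[e<5](σ[e>5](π[e]((T ⋈[c=e] R)))) → 0
  S → 4
  ρ[e/a](S) → 4
  π[e](ρ[e/a](S)) → 4
  (σ[e<5](σ[e>5](π[e]((T ⋈[c=e] R)))) ∪ π[e](ρ[e/a](S))) → 4
E2 row counts bottom-up:
  T → 3
  R → 4
  (T ⋈[c=e] R) → 3
  π[e]((T ⋈[c=e] R)) → 3
  σ[e>5](π[e]((T ⋈[c=e] R))) → 0
  σ[e<5](σ[e>5](π[e]((T ⋈[c=e] R)))) → 0
  S → 4
  ρ[e/a](S) → 4
  π[e](ρ[e/a](S)) → 4
  (σ[e<5](σ[e>5](π[e]((T ⋈[c=e] R)))) − π[e](ρ[e/a](S))) → 0

E1 result:
e
1
1
4
7
E2 result:
e
(0 rows)
Witness: (1,) appears 2× in E1 but 0× in E2.

no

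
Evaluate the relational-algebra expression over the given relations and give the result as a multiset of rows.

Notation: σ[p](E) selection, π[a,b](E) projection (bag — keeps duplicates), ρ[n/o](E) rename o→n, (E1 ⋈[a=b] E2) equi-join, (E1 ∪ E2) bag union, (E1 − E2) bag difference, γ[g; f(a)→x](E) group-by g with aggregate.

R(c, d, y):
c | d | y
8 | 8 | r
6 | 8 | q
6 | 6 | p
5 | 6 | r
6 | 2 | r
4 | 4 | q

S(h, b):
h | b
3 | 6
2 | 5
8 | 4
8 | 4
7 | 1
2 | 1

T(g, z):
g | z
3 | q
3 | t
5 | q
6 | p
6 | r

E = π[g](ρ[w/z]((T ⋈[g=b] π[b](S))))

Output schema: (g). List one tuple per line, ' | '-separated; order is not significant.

Row counts bottom-up:
  T → 5
  S → 6
  π[b](S) → 6
  (T ⋈[g=b] π[b](S)) → 3
  ρ[w/z]((T ⋈[g=b] π[b](S))) → 3
  π[g](ρ[w/z]((T ⋈[g=b] π[b](S)))) → 3

== RESULT ==
g
5
6
6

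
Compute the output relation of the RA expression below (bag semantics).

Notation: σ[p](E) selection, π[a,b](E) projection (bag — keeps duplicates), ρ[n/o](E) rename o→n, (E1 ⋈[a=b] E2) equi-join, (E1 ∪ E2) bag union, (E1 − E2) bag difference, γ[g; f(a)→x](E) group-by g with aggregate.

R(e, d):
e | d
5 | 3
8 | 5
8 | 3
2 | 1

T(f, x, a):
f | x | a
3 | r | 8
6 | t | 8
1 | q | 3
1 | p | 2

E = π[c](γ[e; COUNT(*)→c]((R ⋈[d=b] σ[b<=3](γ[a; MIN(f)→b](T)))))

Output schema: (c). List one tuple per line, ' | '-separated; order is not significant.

Row counts bottom-up:
  R → 4
  T → 4
  γ[a; MIN(f)→b](T) → 3
  σ[b<=3](γ[a; MIN(f)→b](T)) → 3
  (R ⋈[d=b] σ[b<=3](γ[a; MIN(f)→b](T))) → 4
  γ[e; COUNT(*)→c]((R ⋈[d=b] σ[b<=3](γ[a; MIN(f)→b](T)))) → 3
  π[c](γ[e; COUNT(*)→c]((R ⋈[d=b] σ[b<=3](γ[a; MIN(f)→b](T))))) → 3

== RESULT ==
c
1
1
2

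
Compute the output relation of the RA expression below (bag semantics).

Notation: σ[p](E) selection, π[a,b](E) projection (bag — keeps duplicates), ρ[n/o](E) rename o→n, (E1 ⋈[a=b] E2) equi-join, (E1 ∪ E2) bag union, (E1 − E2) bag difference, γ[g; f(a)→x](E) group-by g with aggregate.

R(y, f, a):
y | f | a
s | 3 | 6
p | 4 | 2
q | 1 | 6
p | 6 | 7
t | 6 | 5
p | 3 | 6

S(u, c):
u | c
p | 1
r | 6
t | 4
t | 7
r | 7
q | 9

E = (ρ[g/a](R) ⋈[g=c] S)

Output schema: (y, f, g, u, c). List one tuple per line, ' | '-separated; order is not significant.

Subexpression sizes:
  R → 6
  ρ[g/a](R) → 6
  S → 6
  (ρ[g/a](R) ⋈[g=c] S) → 5

== RESULT ==
y | f | g | u | c
p | 3 | 6 | r | 6
p | 6 | 7 | r | 7
p | 6 | 7 | t | 7
q | 1 | 6 | r | 6
s | 3 | 6 | r | 6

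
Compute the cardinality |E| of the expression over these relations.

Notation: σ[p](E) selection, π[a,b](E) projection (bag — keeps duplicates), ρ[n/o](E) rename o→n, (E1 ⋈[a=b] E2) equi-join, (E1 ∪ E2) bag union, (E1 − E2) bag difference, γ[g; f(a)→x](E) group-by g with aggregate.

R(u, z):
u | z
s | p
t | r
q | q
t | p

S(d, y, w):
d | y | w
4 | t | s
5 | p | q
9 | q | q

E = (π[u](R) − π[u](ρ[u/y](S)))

Subexpression sizes:
  R → 4
  π[u](R) → 4
  S → 3
  ρ[u/y](S) → 3
  π[u](ρ[u/y](S)) → 3
  (π[u](R) − π[u](ρ[u/y](S))) → 2

|E| = 2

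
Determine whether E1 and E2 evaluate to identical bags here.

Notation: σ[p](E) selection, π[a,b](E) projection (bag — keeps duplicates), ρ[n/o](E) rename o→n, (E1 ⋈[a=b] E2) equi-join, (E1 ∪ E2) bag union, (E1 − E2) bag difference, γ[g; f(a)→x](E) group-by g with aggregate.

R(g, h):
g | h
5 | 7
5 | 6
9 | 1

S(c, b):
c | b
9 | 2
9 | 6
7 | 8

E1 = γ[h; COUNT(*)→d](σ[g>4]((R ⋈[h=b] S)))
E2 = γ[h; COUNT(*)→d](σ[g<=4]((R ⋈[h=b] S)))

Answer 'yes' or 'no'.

E1 per-node cardinality:
  R → 3
  S → 3
  (R ⋈[h=b] S) → 1
  σ[g>4]((R ⋈[h=b] S)) → 1
  γ[h; COUNT(*)→d](σ[g>4]((R ⋈[h=b] S))) → 1
E2 per-node cardinality:
  R → 3
  S → 3
  (R ⋈[h=b] S) → 1
  σ[g<=4]((R ⋈[h=b] S)) → 0
  γ[h; COUNT(*)→d](σ[g<=4]((R ⋈[h=b] S))) → 0

E1 result:
h | d
6 | 1
E2 result:
h | d
(0 rows)
Witness: (6, 1) appears 1× in E1 but 0× in E2.

no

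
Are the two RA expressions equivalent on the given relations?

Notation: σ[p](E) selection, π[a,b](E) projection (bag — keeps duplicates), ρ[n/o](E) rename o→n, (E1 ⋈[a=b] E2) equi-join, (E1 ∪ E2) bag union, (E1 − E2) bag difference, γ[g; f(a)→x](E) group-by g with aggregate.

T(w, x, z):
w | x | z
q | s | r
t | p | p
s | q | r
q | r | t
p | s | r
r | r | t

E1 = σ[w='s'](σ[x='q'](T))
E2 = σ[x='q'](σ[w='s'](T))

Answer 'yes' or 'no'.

E1 stepwise |·|:
  T → 6
  σ[x='q'](T) → 1
  σ[w='s'](σ[x='q'](T)) → 1
E2 stepwise |·|:
  T → 6
  σ[w='s'](T) → 1
  σ[x='q'](σ[w='s'](T)) → 1

E1 and E2 produce the same multiset:
w | x | z
s | q | r

yes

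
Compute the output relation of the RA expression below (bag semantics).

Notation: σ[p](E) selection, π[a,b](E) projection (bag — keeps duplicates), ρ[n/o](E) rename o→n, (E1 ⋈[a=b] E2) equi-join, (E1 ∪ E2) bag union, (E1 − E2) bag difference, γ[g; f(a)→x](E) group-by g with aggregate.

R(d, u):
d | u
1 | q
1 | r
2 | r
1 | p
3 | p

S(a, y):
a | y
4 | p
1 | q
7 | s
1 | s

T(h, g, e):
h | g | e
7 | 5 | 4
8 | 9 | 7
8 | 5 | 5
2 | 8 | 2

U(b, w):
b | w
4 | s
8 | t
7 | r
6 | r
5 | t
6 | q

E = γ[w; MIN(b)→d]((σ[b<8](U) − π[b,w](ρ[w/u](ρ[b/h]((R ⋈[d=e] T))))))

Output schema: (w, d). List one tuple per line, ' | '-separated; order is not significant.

Stepwise |·|:
  U → 6
  σ[b<8](U) → 5
  R → 5
  T → 4
  (R ⋈[d=e] T) → 1
  ρ[b/h]((R ⋈[d=e] T)) → 1
  ρ[w/u](ρ[b/h]((R ⋈[d=e] T))) → 1
  π[b,w](ρ[w/u](ρ[b/h]((R ⋈[d=e] T)))) → 1
  (σ[b<8](U) − π[b,w](ρ[w/u](ρ[b/h]((R ⋈[d=e] T))))) → 5
  γ[w; MIN(b)→d]((σ[b<8](U) − π[b,w](ρ[w/u](ρ[b/h]((R ⋈[d=e] T)))))) → 4

== RESULT ==
w | d
q | 6
r | 6
s | 4
t | 5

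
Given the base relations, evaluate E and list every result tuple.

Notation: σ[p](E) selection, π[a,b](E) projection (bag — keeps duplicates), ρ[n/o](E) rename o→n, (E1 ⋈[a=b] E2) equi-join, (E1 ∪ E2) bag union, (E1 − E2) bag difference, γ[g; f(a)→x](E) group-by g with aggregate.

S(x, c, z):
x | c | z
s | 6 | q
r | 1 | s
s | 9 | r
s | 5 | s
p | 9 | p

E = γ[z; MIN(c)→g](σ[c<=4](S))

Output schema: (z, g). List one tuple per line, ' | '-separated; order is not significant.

Per-node cardinality:
  S → 5
  σ[c<=4](S) → 1
  γ[z; MIN(c)→g](σ[c<=4](S)) → 1

== RESULT ==
z | g
s | 1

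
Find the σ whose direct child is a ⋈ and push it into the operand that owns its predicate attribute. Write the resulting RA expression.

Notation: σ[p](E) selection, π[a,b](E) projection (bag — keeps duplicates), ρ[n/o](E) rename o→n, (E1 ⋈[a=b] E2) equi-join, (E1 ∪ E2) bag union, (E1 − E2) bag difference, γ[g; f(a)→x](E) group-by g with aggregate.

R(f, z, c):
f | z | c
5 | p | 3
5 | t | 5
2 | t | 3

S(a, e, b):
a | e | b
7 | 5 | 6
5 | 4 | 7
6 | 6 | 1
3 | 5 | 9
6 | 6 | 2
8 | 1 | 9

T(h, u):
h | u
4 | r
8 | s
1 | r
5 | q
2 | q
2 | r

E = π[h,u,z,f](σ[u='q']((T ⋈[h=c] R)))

σ filters on u, owned by the left side.
E' = π[h,u,z,f]((σ[u='q'](T) ⋈[h=c] R))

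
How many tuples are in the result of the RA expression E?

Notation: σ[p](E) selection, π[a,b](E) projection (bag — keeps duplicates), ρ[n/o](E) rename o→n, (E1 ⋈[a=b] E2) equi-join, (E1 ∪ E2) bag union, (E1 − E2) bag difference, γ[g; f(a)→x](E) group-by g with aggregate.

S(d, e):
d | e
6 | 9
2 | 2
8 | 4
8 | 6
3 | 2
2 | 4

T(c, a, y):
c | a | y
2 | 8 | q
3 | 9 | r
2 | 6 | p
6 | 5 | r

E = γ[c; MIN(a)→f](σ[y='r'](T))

Row counts bottom-up:
  T → 4
  σ[y='r'](T) → 2
  γ[c; MIN(a)→f](σ[y='r'](T)) → 2

|E| = 2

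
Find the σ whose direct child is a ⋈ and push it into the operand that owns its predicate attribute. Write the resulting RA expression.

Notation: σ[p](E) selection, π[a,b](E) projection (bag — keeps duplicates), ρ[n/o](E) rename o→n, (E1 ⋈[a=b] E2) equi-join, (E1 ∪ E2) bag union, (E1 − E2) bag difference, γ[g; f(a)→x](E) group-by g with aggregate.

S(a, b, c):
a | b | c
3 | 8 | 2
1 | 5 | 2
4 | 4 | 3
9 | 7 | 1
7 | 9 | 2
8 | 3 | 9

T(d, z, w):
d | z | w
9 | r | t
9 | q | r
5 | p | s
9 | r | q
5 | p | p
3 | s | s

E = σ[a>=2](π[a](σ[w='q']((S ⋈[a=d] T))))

σ filters on w, owned by the right side.
E' = σ[a>=2](π[a]((S ⋈[a=d] σ[w='q'](T))))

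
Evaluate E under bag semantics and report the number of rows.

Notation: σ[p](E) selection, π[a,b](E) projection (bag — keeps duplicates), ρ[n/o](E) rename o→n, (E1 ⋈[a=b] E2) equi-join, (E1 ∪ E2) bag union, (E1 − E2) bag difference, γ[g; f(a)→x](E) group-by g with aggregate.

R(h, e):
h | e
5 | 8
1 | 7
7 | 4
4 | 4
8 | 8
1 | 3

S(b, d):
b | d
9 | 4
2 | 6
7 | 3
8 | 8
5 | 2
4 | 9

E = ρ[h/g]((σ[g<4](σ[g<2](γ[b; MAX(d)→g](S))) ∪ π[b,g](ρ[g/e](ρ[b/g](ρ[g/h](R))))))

Stepwise |·|:
  S → 6
  γ[b; MAX(d)→g](S) → 6
  σ[g<2](γ[b; MAX(d)→g](S)) → 0
  σ[g<4](σ[g<2](γ[b; MAX(d)→g](S))) → 0
  R → 6
  ρ[g/h](R) → 6
  ρ[b/g](ρ[g/h](R)) → 6
  ρ[g/e](ρ[b/g](ρ[g/h](R))) → 6
  π[b,g](ρ[g/e](ρ[b/g](ρ[g/h](R)))) → 6
  (σ[g<4](σ[g<2](γ[b; MAX(d)→g](S))) ∪ π[b,g](ρ[g/e](ρ[b/g](ρ[g/h](R))))) → 6
  ρ[h/g]((σ[g<4](σ[g<2](γ[b; MAX(d)→g](S))) ∪ π[b,g](ρ[g/e](ρ[b/g](ρ[g/h](R)))))) → 6

|E| = 6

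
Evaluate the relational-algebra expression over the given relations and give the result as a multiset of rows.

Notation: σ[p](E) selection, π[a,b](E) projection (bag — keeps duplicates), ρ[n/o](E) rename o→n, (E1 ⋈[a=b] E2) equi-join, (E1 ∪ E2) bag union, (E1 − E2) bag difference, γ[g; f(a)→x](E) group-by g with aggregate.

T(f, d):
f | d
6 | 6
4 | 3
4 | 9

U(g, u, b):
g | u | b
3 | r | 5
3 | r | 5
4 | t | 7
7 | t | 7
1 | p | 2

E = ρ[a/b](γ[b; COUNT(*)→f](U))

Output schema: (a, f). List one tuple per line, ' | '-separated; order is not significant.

Row counts bottom-up:
  U → 5
  γ[b; COUNT(*)→f](U) → 3
  ρ[a/b](γ[b; COUNT(*)→f](U)) → 3

== RESULT ==
a | f
2 | 1
5 | 2
7 | 2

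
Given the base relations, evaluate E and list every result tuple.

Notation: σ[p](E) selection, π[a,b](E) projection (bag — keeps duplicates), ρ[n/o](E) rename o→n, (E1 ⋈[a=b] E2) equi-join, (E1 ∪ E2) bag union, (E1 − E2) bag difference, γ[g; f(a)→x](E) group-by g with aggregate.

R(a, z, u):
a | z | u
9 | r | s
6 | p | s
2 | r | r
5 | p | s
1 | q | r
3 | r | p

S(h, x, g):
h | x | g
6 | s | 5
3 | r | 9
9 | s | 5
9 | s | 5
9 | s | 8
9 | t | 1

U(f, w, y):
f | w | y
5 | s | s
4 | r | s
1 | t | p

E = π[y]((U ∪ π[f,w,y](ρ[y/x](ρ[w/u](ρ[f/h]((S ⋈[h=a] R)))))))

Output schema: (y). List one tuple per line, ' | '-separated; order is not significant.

Stepwise |·|:
  U → 3
  S → 6
  R → 6
  (S ⋈[h=a] R) → 6
  ρ[f/h]((S ⋈[h=a] R)) → 6
  ρ[w/u](ρ[f/h]((S ⋈[h=a] R))) → 6
  ρ[y/x](ρ[w/u](ρ[f/h]((S ⋈[h=a] R)))) → 6
  π[f,w,y](ρ[y/x](ρ[w/u](ρ[f/h]((S ⋈[h=a] R))))) → 6
  (U ∪ π[f,w,y](ρ[y/x](ρ[w/u](ρ[f/h]((S ⋈[h=a] R)))))) → 9
  π[y]((U ∪ π[f,w,y](ρ[y/x](ρ[w/u](ρ[f/h]((S ⋈[h=a] R))))))) → 9

== RESULT ==
y
p
r
s
s
s
s
s
s
t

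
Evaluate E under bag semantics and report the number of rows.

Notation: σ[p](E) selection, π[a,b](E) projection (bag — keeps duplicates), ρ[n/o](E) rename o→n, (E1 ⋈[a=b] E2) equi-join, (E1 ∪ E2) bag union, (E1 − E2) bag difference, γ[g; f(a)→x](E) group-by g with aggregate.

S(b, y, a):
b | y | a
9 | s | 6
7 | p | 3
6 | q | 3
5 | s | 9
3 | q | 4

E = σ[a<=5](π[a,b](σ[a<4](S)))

Per-node cardinality:
  S → 5
  σ[a<4](S) → 2
  π[a,b](σ[a<4](S)) → 2
  σ[a<=5](π[a,b](σ[a<4](S))) → 2

|E| = 2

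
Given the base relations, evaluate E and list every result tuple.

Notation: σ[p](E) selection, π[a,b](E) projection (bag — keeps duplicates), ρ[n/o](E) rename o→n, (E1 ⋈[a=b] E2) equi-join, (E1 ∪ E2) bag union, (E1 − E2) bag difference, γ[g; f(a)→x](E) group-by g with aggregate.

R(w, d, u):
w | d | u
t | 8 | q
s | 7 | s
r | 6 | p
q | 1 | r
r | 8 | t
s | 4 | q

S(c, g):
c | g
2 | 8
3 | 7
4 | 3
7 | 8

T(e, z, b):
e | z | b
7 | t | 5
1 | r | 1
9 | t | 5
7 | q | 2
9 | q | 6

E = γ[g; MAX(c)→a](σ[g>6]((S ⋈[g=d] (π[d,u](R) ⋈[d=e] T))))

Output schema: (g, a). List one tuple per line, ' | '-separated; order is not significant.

Row counts bottom-up:
  S → 4
  R → 6
  π[d,u](R) → 6
  T → 5
  (π[d,u](R) ⋈[d=e] T) → 3
  (S ⋈[g=d] (π[d,u](R) ⋈[d=e] T)) → 2
  σ[g>6]((S ⋈[g=d] (π[d,u](R) ⋈[d=e] T))) → 2
  γ[g; MAX(c)→a](σ[g>6]((S ⋈[g=d] (π[d,u](R) ⋈[d=e] T)))) → 1

== RESULT ==
g | a
7 | 3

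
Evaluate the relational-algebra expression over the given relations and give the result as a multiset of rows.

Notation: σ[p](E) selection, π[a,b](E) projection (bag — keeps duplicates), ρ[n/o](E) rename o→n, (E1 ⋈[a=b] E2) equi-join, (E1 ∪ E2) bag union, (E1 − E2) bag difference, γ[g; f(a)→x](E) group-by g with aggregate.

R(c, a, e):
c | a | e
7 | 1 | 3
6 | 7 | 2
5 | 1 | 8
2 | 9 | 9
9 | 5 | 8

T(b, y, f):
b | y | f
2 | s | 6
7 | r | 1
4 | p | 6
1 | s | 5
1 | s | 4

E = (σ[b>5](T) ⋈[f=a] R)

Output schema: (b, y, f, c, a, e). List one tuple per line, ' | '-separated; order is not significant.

Per-node cardinality:
  T → 5
  σ[b>5](T) → 1
  R → 5
  (σ[b>5](T) ⋈[f=a] R) → 2

== RESULT ==
b | y | f | c | a | e
7 | r | 1 | 5 | 1 | 8
7 | r | 1 | 7 | 1 | 3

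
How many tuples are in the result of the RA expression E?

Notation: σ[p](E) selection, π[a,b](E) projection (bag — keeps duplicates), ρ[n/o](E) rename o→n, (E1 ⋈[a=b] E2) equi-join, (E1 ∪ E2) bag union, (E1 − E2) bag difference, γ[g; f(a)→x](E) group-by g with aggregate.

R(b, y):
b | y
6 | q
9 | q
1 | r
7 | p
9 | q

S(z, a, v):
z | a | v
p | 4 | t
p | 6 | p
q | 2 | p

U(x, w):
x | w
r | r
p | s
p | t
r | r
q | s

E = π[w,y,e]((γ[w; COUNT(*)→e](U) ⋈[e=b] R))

Row counts bottom-up:
  U → 5
  γ[w; COUNT(*)→e](U) → 3
  R → 5
  (γ[w; COUNT(*)→e](U) ⋈[e=b] R) → 1
  π[w,y,e]((γ[w; COUNT(*)→e](U) ⋈[e=b] R)) → 1

|E| = 1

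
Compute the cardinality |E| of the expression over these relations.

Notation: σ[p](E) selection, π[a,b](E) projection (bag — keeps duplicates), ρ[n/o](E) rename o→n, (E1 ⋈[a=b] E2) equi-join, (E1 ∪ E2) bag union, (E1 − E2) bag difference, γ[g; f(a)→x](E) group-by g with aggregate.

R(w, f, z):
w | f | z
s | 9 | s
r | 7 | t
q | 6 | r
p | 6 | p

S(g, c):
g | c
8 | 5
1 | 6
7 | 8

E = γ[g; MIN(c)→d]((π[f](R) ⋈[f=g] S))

Row counts bottom-up:
  R → 4
  π[f](R) → 4
  S → 3
  (π[f](R) ⋈[f=g] S) → 1
  γ[g; MIN(c)→d]((π[f](R) ⋈[f=g] S)) → 1

|E| = 1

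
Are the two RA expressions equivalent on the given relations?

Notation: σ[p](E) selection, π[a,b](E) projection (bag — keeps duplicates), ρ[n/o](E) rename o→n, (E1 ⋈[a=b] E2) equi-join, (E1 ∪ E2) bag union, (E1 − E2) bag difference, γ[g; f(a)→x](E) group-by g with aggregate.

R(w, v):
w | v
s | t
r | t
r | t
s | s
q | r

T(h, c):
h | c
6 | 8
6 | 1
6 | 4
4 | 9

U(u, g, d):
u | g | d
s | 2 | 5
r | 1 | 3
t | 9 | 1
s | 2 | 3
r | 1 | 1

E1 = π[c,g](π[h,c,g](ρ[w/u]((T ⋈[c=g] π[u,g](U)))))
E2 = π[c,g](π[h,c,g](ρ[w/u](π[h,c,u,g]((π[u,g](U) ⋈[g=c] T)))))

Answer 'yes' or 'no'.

E1 subexpression sizes:
  T → 4
  U → 5
  π[u,g](U) → 5
  (T ⋈[c=g] π[u,g](U)) → 3
  ρ[w/u]((T ⋈[c=g] π[u,g](U))) → 3
  π[h,c,g](ρ[w/u]((T ⋈[c=g] π[u,g](U)))) → 3
  π[c,g](π[h,c,g](ρ[w/u]((T ⋈[c=g] π[u,g](U))))) → 3
E2 subexpression sizes:
  U → 5
  π[u,g](U) → 5
  T → 4
  (π[u,g](U) ⋈[g=c] T) → 3
  π[h,c,u,g]((π[u,g](U) ⋈[g=c] T)) → 3
  ρ[w/u](π[h,c,u,g]((π[u,g](U) ⋈[g=c] T))) → 3
  π[h,c,g](ρ[w/u](π[h,c,u,g]((π[u,g](U) ⋈[g=c] T)))) → 3
  π[c,g](π[h,c,g](ρ[w/u](π[h,c,u,g]((π[u,g](U) ⋈[g=c] T))))) → 3

E1 and E2 produce the same multiset:
c | g
1 | 1
1 | 1
9 | 9

yes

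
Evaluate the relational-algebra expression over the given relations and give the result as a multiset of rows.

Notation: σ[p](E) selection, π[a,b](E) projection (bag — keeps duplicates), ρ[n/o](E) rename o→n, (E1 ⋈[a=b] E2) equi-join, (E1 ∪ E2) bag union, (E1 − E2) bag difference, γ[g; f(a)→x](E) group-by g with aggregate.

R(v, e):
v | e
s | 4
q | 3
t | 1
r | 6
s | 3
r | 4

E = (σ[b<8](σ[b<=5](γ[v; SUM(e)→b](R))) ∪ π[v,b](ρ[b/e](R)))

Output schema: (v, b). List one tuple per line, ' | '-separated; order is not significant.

Row counts bottom-up:
  R → 6
  γ[v; SUM(e)→b](R) → 4
  σ[b<=5](γ[v; SUM(e)→b](R)) → 2
  σ[b<8](σ[b<=5](γ[v; SUM(e)→b](R))) → 2
  R → 6
  ρ[b/e](R) → 6
  π[v,b](ρ[b/e](R)) → 6
  (σ[b<8](σ[b<=5](γ[v; SUM(e)→b](R))) ∪ π[v,b](ρ[b/e](R))) → 8

== RESULT ==
v | b
q | 3
q | 3
r | 4
r | 6
s | 3
s | 4
t | 1
t | 1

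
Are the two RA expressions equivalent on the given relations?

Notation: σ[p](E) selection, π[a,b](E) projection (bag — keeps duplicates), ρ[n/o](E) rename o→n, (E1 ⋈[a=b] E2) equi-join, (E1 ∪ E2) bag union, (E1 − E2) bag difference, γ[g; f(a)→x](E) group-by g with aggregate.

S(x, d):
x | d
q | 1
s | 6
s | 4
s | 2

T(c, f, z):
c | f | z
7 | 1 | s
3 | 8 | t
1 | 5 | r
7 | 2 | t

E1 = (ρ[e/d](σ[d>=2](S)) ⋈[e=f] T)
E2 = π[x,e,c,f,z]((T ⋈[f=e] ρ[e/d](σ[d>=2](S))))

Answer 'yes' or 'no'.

E1 per-node cardinality:
  S → 4
  σ[d>=2](S) → 3
  ρ[e/d](σ[d>=2](S)) → 3
  T → 4
  (ρ[e/d](σ[d>=2](S)) ⋈[e=f] T) → 1
E2 per-node cardinality:
  T → 4
  S → 4
  σ[d>=2](S) → 3
  ρ[e/d](σ[d>=2](S)) → 3
  (T ⋈[f=e] ρ[e/d](σ[d>=2](S))) → 1
  π[x,e,c,f,z]((T ⋈[f=e] ρ[e/d](σ[d>=2](S)))) → 1

E1 and E2 produce the same multiset:
x | e | c | f | z
s | 2 | 7 | 2 | t

yes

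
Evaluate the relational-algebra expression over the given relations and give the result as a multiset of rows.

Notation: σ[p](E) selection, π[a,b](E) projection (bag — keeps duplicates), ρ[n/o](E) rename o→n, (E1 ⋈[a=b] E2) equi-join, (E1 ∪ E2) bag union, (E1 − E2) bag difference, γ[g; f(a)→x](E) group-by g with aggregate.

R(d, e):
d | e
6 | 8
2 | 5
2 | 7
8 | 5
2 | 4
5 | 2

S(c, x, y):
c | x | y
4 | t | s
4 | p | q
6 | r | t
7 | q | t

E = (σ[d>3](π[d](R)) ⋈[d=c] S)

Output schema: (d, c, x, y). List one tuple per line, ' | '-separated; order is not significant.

Row counts bottom-up:
  R → 6
  π[d](R) → 6
  σ[d>3](π[d](R)) → 3
  S → 4
  (σ[d>3](π[d](R)) ⋈[d=c] S) → 1

== RESULT ==
d | c | x | y
6 | 6 | r | t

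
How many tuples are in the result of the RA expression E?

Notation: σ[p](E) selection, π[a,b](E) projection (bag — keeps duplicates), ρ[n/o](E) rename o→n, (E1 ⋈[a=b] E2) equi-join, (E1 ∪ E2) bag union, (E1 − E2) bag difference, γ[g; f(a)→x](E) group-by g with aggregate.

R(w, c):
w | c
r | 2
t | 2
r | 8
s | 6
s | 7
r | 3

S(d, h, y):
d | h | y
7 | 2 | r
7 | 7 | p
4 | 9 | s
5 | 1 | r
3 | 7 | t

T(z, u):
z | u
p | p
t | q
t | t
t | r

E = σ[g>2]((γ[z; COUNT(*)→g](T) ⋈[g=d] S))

Subexpression sizes:
  T → 4
  γ[z; COUNT(*)→g](T) → 2
  S → 5
  (γ[z; COUNT(*)→g](T) ⋈[g=d] S) → 1
  σ[g>2]((γ[z; COUNT(*)→g](T) ⋈[g=d] S)) → 1

|E| = 1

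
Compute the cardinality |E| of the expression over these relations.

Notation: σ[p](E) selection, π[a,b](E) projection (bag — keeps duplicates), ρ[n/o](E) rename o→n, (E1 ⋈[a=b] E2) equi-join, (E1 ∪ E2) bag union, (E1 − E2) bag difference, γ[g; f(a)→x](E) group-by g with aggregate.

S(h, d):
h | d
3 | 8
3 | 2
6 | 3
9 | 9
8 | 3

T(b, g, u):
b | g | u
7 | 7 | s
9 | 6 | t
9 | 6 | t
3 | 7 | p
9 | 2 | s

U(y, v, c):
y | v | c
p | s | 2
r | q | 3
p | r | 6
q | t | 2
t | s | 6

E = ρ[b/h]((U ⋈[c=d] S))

Row counts bottom-up:
  U → 5
  S → 5
  (U ⋈[c=d] S) → 4
  ρ[b/h]((U ⋈[c=d] S)) → 4

|E| = 4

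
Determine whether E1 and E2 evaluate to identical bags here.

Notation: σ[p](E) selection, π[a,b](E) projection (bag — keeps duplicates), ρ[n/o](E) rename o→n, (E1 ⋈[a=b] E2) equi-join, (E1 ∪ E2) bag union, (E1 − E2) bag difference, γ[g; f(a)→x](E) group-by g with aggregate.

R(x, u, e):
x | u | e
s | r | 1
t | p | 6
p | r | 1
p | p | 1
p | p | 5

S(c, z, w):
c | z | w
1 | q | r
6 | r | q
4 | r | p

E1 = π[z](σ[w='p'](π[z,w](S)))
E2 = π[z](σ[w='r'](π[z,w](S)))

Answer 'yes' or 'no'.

E1 row counts bottom-up:
  S → 3
  π[z,w](S) → 3
  σ[w='p'](π[z,w](S)) → 1
  π[z](σ[w='p'](π[z,w](S))) → 1
E2 row counts bottom-up:
  S → 3
  π[z,w](S) → 3
  σ[w='r'](π[z,w](S)) → 1
  π[z](σ[w='r'](π[z,w](S))) → 1

E1 result:
z
r
E2 result:
z
q
Witness: ('q',) appears 0× in E1 but 1× in E2.

no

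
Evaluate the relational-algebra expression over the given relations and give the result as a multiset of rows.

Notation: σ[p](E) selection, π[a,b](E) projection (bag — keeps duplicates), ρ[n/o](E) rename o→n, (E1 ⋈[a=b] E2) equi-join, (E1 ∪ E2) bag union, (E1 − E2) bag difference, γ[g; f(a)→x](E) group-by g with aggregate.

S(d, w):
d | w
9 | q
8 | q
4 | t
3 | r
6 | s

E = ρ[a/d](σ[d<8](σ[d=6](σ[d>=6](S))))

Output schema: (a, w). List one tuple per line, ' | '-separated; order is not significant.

Row counts bottom-up:
  S → 5
  σ[d>=6](S) → 3
  σ[d=6](σ[d>=6](S)) → 1
  σ[d<8](σ[d=6](σ[d>=6](S))) → 1
  ρ[a/d](σ[d<8](σ[d=6](σ[d>=6](S)))) → 1

== RESULT ==
a | w
6 | s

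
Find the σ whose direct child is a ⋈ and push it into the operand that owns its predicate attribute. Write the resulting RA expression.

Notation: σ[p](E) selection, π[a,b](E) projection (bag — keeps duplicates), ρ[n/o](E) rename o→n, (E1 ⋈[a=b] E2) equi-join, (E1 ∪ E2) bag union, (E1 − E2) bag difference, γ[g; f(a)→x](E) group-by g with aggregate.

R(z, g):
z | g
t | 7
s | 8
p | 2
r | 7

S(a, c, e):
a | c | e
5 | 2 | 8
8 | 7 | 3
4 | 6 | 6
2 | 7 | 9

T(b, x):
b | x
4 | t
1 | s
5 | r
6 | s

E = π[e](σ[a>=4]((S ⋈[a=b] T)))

σ filters on a, owned by the left side.
E' = π[e]((σ[a>=4](S) ⋈[a=b] T))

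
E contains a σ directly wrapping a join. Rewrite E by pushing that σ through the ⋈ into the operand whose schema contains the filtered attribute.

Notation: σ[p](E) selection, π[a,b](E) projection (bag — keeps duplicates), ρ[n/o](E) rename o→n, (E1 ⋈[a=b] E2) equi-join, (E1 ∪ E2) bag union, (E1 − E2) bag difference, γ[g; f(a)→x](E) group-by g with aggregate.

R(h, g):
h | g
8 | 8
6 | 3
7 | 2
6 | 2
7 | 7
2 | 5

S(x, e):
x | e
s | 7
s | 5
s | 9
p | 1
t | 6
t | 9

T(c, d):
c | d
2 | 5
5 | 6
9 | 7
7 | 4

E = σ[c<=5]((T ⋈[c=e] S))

σ filters on c, owned by the left side.
E' = (σ[c<=5](T) ⋈[c=e] S)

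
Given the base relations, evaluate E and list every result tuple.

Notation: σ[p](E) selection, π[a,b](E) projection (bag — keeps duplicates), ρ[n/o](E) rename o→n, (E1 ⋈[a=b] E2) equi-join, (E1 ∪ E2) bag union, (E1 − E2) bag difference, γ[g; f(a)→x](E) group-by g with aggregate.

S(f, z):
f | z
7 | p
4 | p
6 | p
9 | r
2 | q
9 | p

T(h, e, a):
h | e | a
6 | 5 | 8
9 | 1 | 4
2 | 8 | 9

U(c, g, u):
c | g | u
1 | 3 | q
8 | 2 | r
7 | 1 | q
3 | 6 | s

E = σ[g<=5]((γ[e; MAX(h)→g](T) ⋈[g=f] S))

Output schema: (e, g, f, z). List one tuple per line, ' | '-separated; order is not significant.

Subexpression sizes:
  T → 3
  γ[e; MAX(h)→g](T) → 3
  S → 6
  (γ[e; MAX(h)→g](T) ⋈[g=f] S) → 4
  σ[g<=5]((γ[e; MAX(h)→g](T) ⋈[g=f] S)) → 1

== RESULT ==
e | g | f | z
8 | 2 | 2 | q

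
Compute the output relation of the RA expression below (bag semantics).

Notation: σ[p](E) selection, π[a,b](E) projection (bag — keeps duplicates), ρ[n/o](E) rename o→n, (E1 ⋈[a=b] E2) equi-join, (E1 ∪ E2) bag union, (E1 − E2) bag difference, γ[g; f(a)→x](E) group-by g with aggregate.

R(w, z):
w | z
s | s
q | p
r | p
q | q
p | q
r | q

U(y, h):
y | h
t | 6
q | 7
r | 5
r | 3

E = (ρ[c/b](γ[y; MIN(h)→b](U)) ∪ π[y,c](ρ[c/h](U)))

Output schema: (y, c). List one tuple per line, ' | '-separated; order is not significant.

Per-node cardinality:
  U → 4
  γ[y; MIN(h)→b](U) → 3
  ρ[c/b](γ[y; MIN(h)→b](U)) → 3
  U → 4
  ρ[c/h](U) → 4
  π[y,c](ρ[c/h](U)) → 4
  (ρ[c/b](γ[y; MIN(h)→b](U)) ∪ π[y,c](ρ[c/h](U))) → 7

== RESULT ==
y | c
q | 7
q | 7
r | 3
r | 3
r | 5
t | 6
t | 6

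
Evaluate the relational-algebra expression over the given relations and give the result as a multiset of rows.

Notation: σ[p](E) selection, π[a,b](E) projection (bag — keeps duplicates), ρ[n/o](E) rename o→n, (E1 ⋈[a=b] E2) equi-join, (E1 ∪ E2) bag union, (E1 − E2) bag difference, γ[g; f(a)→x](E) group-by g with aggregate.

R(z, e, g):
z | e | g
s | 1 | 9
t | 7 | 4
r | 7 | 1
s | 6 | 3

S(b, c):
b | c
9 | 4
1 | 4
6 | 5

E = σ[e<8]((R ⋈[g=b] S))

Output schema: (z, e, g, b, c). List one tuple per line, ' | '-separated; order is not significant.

Stepwise |·|:
  R → 4
  S → 3
  (R ⋈[g=b] S) → 2
  σ[e<8]((R ⋈[g=b] S)) → 2

== RESULT ==
z | e | g | b | c
r | 7 | 1 | 1 | 4
s | 1 | 9 | 9 | 4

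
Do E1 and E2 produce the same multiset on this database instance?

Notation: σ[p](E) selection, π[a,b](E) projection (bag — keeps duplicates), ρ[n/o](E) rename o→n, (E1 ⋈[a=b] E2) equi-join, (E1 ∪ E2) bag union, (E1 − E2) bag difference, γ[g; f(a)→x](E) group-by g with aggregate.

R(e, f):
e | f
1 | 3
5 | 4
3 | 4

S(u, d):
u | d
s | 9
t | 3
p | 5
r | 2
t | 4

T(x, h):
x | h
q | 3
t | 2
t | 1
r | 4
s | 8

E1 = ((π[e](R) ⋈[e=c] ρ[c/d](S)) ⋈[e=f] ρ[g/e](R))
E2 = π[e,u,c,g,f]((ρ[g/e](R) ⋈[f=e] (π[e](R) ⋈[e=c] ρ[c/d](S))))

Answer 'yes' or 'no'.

E1 per-node cardinality:
  R → 3
  π[e](R) → 3
  S → 5
  ρ[c/d](S) → 5
  (π[e](R) ⋈[e=c] ρ[c/d](S)) → 2
  R → 3
  ρ[g/e](R) → 3
  ((π[e](R) ⋈[e=c] ρ[c/d](S)) ⋈[e=f] ρ[g/e](R)) → 1
E2 per-node cardinality:
  R → 3
  ρ[g/e](R) → 3
  R → 3
  π[e](R) → 3
  S → 5
  ρ[c/d](S) → 5
  (π[e](R) ⋈[e=c] ρ[c/d](S)) → 2
  (ρ[g/e](R) ⋈[f=e] (π[e](R) ⋈[e=c] ρ[c/d](S))) → 1
  π[e,u,c,g,f]((ρ[g/e](R) ⋈[f=e] (π[e](R) ⋈[e=c] ρ[c/d](S)))) → 1

E1 and E2 produce the same multiset:
e | u | c | g | f
3 | t | 3 | 1 | 3

yes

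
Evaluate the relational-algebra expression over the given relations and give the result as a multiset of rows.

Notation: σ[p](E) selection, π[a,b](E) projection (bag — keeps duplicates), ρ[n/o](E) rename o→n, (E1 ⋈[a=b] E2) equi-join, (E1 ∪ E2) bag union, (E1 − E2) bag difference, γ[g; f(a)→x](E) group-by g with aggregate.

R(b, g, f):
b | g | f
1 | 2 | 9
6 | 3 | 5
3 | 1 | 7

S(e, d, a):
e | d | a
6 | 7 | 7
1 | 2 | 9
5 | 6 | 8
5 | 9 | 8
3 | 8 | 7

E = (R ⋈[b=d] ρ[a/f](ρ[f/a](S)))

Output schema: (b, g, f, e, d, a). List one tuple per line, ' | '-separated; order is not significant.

Subexpression sizes:
  R → 3
  S → 5
  ρ[f/a](S) → 5
  ρ[a/f](ρ[f/a](S)) → 5
  (R ⋈[b=d] ρ[a/f](ρ[f/a](S))) → 1

== RESULT ==
b | g | f | e | d | a
6 | 3 | 5 | 5 | 6 | 8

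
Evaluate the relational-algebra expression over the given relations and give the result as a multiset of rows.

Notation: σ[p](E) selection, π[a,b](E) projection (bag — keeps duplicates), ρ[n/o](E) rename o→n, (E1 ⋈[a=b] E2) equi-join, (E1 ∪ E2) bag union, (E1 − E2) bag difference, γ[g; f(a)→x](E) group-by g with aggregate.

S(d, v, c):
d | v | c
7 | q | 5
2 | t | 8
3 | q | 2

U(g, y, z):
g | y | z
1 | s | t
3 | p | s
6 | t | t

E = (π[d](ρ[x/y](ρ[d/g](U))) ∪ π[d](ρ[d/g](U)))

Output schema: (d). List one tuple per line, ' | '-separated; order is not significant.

Subexpression sizes:
  U → 3
  ρ[d/g](U) → 3
  ρ[x/y](ρ[d/g](U)) → 3
  π[d](ρ[x/y](ρ[d/g](U))) → 3
  U → 3
  ρ[d/g](U) → 3
  π[d](ρ[d/g](U)) → 3
  (π[d](ρ[x/y](ρ[d/g](U))) ∪ π[d](ρ[d/g](U))) → 6

== RESULT ==
d
1
1
3
3
6
6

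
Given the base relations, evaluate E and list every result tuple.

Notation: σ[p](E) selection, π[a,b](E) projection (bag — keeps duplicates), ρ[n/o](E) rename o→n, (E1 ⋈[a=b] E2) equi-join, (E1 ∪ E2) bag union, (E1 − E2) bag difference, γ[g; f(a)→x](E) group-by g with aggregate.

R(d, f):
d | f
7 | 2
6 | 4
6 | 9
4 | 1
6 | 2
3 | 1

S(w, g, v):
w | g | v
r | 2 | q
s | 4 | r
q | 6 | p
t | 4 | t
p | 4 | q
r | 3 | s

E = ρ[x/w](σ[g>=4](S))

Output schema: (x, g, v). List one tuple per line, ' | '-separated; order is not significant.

Row counts bottom-up:
  S → 6
  σ[g>=4](S) → 4
  ρ[x/w](σ[g>=4](S)) → 4

== RESULT ==
x | g | v
p | 4 | q
q | 6 | p
s | 4 | r
t | 4 | t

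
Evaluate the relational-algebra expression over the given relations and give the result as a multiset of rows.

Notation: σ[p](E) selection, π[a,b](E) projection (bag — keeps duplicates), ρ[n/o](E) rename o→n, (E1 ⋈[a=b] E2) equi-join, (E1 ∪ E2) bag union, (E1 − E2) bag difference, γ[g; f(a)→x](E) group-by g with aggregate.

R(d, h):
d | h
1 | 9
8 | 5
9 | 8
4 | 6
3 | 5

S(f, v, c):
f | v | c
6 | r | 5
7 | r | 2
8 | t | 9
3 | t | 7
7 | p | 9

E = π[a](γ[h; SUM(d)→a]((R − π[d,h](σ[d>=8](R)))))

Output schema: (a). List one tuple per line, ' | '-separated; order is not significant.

Row counts bottom-up:
  R → 5
  R → 5
  σ[d>=8](R) → 2
  π[d,h](σ[d>=8](R)) → 2
  (R − π[d,h](σ[d>=8](R))) → 3
  γ[h; SUM(d)→a]((R − π[d,h](σ[d>=8](R)))) → 3
  π[a](γ[h; SUM(d)→a]((R − π[d,h](σ[d>=8](R))))) → 3

== RESULT ==
a
1
3
4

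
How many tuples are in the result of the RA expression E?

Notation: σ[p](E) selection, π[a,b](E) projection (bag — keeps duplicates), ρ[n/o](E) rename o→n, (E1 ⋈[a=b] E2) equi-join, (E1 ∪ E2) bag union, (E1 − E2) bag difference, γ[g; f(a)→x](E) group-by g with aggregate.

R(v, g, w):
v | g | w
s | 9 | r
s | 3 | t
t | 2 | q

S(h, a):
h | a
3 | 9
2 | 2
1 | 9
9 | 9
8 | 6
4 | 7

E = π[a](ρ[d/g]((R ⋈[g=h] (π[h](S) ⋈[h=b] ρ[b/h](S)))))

Per-node cardinality:
  R → 3
  S → 6
  π[h](S) → 6
  S → 6
  ρ[b/h](S) → 6
  (π[h](S) ⋈[h=b] ρ[b/h](S)) → 6
  (R ⋈[g=h] (π[h](S) ⋈[h=b] ρ[b/h](S))) → 3
  ρ[d/g]((R ⋈[g=h] (π[h](S) ⋈[h=b] ρ[b/h](S)))) → 3
  π[a](ρ[d/g]((R ⋈[g=h] (π[h](S) ⋈[h=b] ρ[b/h](S))))) → 3

|E| = 3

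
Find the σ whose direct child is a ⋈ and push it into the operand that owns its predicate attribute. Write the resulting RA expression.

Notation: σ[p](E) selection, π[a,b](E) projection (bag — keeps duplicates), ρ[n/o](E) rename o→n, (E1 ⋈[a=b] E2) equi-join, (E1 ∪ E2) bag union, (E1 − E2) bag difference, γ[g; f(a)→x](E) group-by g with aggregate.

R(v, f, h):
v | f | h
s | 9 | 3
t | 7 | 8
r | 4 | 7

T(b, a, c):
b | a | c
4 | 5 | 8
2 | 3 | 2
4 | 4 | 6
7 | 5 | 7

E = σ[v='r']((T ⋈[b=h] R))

σ filters on v, owned by the right side.
E' = (T ⋈[b=h] σ[v='r'](R))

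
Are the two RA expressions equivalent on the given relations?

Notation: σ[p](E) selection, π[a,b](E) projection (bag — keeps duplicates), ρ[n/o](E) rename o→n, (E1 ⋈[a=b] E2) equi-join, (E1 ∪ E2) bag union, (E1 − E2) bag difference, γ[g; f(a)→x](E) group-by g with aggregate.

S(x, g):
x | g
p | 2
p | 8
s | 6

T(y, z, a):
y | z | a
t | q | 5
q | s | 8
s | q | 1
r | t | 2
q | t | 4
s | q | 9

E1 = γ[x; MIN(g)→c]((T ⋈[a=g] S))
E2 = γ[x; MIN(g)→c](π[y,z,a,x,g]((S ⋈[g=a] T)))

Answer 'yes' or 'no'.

E1 per-node cardinality:
  T → 6
  S → 3
  (T ⋈[a=g] S) → 2
  γ[x; MIN(g)→c]((T ⋈[a=g] S)) → 1
E2 per-node cardinality:
  S → 3
  T → 6
  (S ⋈[g=a] T) → 2
  π[y,z,a,x,g]((S ⋈[g=a] T)) → 2
  γ[x; MIN(g)→c](π[y,z,a,x,g]((S ⋈[g=a] T))) → 1

E1 and E2 produce the same multiset:
x | c
p | 2

yes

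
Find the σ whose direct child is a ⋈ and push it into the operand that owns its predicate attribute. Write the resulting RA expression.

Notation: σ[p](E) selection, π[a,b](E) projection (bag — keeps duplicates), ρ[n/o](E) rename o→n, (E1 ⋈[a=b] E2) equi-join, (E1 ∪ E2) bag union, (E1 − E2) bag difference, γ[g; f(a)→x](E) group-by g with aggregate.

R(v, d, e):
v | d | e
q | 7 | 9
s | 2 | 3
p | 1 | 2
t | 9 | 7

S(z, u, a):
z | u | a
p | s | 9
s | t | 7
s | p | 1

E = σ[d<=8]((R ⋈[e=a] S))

σ filters on d, owned by the left side.
E' = (σ[d<=8](R) ⋈[e=a] S)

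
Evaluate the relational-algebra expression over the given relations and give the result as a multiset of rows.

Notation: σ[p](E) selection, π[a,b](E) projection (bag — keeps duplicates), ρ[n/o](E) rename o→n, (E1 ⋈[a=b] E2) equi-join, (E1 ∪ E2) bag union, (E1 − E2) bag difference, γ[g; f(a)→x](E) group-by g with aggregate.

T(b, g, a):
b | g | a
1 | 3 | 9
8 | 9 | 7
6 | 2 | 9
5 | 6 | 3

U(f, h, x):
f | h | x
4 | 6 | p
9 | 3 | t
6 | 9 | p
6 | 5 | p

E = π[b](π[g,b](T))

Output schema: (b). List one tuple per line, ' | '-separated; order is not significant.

Stepwise |·|:
  T → 4
  π[g,b](T) → 4
  π[b](π[g,b](T)) → 4

== RESULT ==
b
1
5
6
8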